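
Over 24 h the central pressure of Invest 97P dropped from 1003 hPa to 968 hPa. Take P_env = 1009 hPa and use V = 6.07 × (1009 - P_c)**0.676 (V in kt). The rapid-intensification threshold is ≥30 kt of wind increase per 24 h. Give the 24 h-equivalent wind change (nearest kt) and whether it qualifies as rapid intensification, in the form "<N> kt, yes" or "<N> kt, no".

V₁: ΔP = 6, V ≈ 6.07 × 6^0.676 ≈ 20.38 kt.
V₂: ΔP = 41, V ≈ 6.07 × 41^0.676 ≈ 74.72 kt.
ΔV over 24 h = 54.34 kt → 24 h equivalent = 54.34 × 24/24 ≈ 54.34 kt.
54 kt ≥ 30 kt ⇒ rapid intensification.

54 kt, yes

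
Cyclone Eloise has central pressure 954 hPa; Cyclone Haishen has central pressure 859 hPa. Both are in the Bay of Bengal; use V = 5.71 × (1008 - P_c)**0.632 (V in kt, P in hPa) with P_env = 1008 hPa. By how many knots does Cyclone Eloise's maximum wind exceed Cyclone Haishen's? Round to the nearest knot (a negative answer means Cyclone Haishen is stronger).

Cyclone Eloise: ΔP = 54; V ≈ 5.71 × 54^0.632 ≈ 71.04 kt.
Cyclone Haishen: ΔP = 149; V ≈ 5.71 × 149^0.632 ≈ 134.92 kt.
Difference ≈ 71.04 − 134.92 = -63.88 → -64 kt.

-64 kt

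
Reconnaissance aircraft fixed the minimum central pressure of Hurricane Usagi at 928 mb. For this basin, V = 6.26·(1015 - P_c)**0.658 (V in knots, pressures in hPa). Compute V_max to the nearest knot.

ΔP = 1015 − 928 = 87 mb.
87^0.658 ≈ 18.889.
V ≈ 6.26 × 18.889 ≈ 118.2 kt.

118 kt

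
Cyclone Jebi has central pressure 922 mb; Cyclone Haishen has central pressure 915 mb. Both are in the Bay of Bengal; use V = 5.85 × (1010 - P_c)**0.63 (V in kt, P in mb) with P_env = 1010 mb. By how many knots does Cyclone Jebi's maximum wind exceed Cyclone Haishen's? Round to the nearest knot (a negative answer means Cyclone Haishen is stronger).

-5 kt

Cyclone Jebi: ΔP = 88; V ≈ 5.85 × 88^0.63 ≈ 98.22 kt.
Cyclone Haishen: ΔP = 95; V ≈ 5.85 × 95^0.63 ≈ 103.07 kt.
Difference ≈ 98.22 − 103.07 = -4.85 → -5 kt.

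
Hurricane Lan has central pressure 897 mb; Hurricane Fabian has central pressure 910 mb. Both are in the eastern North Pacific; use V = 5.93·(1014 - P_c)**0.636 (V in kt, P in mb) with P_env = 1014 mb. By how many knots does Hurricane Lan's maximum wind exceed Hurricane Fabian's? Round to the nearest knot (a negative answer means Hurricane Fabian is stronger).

Hurricane Lan: ΔP = 117; V ≈ 5.93 × 117^0.636 ≈ 122.58 kt.
Hurricane Fabian: ΔP = 104; V ≈ 5.93 × 104^0.636 ≈ 113.73 kt.
Difference ≈ 122.58 − 113.73 = 8.85 → 9 kt.

9 kt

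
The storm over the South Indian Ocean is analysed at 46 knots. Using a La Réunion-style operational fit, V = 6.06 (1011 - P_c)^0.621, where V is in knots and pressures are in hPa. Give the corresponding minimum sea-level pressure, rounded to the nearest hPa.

985 hPa

ΔP = (V / 6.06)^(1/0.621) = (46/6.06)^1.610.
46/6.06 = 7.591; 7.591^1.610 ≈ 26.15 hPa.
P_c = 1011 − 26.15 = 984.85 ≈ 985 hPa.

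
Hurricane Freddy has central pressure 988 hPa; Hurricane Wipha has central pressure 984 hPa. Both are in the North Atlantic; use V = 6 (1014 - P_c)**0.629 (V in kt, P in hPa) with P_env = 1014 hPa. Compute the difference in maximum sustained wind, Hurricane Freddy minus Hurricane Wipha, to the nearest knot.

Hurricane Freddy: ΔP = 26; V ≈ 6 × 26^0.629 ≈ 46.58 kt.
Hurricane Wipha: ΔP = 30; V ≈ 6 × 30^0.629 ≈ 50.96 kt.
Difference ≈ 46.58 − 50.96 = -4.38 → -4 kt.

-4 kt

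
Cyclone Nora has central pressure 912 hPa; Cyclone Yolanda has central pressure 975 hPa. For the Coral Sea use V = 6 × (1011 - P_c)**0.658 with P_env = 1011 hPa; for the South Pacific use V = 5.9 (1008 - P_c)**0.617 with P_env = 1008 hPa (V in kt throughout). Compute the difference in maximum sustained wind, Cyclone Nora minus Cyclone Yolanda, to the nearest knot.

Cyclone Nora: ΔP = 99; V ≈ 6 × 99^0.658 ≈ 123.39 kt.
Cyclone Yolanda: ΔP = 33; V ≈ 5.9 × 33^0.617 ≈ 51.02 kt.
Difference ≈ 123.39 − 51.02 = 72.37 → 72 kt.

72 kt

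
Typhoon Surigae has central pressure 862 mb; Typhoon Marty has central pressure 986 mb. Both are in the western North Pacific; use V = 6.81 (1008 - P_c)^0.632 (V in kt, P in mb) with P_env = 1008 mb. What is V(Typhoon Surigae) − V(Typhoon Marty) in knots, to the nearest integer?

111 kt

Typhoon Surigae: ΔP = 146; V ≈ 6.81 × 146^0.632 ≈ 158.86 kt.
Typhoon Marty: ΔP = 22; V ≈ 6.81 × 22^0.632 ≈ 48.04 kt.
Difference ≈ 158.86 − 48.04 = 110.82 → 111 kt.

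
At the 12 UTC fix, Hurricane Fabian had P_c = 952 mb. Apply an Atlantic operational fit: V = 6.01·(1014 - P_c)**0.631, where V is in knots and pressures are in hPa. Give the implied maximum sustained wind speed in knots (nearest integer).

ΔP = 1014 − 952 = 62 mb.
62^0.631 ≈ 13.521.
V ≈ 6.01 × 13.521 ≈ 81.3 kt.

81 kt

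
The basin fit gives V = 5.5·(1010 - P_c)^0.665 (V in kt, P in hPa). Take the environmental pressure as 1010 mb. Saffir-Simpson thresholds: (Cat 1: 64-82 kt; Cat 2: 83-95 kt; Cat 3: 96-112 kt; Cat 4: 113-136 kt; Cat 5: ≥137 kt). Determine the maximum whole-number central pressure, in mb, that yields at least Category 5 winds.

884 mb

Category 5 begins at V = 137 kt.
Required ΔP = (137/5.5)^(1/0.665) = 24.909^1.504 ≈ 125.83 mb.
P_c ≤ 1010 − 125.83 = 884.17, so the highest integer P_c is 884 mb.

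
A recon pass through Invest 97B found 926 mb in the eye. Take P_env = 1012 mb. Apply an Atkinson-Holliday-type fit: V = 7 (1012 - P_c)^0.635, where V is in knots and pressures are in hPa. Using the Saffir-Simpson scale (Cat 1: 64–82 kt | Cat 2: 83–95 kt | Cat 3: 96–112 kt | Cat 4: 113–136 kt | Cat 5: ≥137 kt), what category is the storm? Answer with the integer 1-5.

ΔP = 1012 − 926 = 86 mb.
V ≈ 7 × 86^0.635 = 7 × 16.92 ≈ 118 kt.
118 kt falls in the Category 4 band.

4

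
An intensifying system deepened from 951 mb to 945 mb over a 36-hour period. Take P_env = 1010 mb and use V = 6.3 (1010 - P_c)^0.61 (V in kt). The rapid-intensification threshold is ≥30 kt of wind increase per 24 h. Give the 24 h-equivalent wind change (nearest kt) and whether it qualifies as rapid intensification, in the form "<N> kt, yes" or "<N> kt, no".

3 kt, no

V₁: ΔP = 59, V ≈ 6.3 × 59^0.61 ≈ 75.78 kt.
V₂: ΔP = 65, V ≈ 6.3 × 65^0.61 ≈ 80.39 kt.
ΔV over 36 h = 4.61 kt → 24 h equivalent = 4.61 × 24/36 ≈ 3.07 kt.
3 kt < 30 kt ⇒ not rapid intensification.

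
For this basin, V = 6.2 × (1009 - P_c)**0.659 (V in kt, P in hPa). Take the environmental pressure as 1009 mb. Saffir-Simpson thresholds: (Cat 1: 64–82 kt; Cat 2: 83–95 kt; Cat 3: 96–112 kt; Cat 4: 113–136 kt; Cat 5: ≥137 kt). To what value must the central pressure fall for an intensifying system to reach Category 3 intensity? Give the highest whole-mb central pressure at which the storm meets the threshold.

945 mb

Category 3 begins at V = 96 kt.
Required ΔP = (96/6.2)^(1/0.659) = 15.484^1.517 ≈ 63.91 mb.
P_c ≤ 1009 − 63.91 = 945.09, so the highest integer P_c is 945 mb.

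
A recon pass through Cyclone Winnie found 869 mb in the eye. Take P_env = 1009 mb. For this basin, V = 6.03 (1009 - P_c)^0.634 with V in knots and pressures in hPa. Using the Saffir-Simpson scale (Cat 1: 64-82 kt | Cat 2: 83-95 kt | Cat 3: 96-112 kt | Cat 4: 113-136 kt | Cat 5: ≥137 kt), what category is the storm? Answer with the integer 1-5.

ΔP = 1009 − 869 = 140 mb.
V ≈ 6.03 × 140^0.634 = 6.03 × 22.94 ≈ 138 kt.
138 kt falls in the Category 5 band.

5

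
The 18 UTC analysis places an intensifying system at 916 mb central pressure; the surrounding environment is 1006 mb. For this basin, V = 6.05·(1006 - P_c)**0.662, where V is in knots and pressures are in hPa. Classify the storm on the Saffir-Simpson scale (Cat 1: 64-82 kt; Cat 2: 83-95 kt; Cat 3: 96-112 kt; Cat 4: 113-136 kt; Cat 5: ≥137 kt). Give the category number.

4

ΔP = 1006 − 916 = 90 mb.
V ≈ 6.05 × 90^0.662 = 6.05 × 19.67 ≈ 119 kt.
119 kt falls in the Category 4 band.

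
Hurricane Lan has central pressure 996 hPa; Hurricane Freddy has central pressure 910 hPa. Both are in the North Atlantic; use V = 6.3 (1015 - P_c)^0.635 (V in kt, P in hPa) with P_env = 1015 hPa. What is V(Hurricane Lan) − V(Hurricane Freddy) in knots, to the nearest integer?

-80 kt

Hurricane Lan: ΔP = 19; V ≈ 6.3 × 19^0.635 ≈ 40.86 kt.
Hurricane Freddy: ΔP = 105; V ≈ 6.3 × 105^0.635 ≈ 121.00 kt.
Difference ≈ 40.86 − 121.00 = -80.14 → -80 kt.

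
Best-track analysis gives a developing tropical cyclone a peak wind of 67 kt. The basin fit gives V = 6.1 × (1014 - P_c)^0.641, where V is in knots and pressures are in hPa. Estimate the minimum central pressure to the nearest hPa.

ΔP = (V / 6.1)^(1/0.641) = (67/6.1)^1.560.
67/6.1 = 10.984; 10.984^1.560 ≈ 42.04 hPa.
P_c = 1014 − 42.04 = 971.96 ≈ 972 hPa.

972 hPa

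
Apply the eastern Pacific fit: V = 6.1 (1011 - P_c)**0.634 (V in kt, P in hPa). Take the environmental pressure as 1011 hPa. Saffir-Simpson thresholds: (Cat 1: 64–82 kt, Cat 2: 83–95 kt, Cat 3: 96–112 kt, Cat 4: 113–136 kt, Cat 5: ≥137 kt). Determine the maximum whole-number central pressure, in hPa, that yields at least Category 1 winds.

Category 1 begins at V = 64 kt.
Required ΔP = (64/6.1)^(1/0.634) = 10.492^1.577 ≈ 40.75 hPa.
P_c ≤ 1011 − 40.75 = 970.25, so the highest integer P_c is 970 hPa.

970 hPa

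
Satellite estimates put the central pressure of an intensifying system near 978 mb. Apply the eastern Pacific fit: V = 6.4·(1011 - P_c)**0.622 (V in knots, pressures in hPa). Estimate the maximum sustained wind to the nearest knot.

ΔP = 1011 − 978 = 33 mb.
33^0.622 ≈ 8.801.
V ≈ 6.4 × 8.801 ≈ 56.3 kt.

56 kt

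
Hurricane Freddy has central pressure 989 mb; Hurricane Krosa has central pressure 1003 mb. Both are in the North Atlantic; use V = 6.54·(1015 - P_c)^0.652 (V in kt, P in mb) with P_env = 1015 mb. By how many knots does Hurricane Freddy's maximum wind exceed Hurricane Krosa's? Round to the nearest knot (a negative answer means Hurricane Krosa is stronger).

22 kt

Hurricane Freddy: ΔP = 26; V ≈ 6.54 × 26^0.652 ≈ 54.72 kt.
Hurricane Krosa: ΔP = 12; V ≈ 6.54 × 12^0.652 ≈ 33.05 kt.
Difference ≈ 54.72 − 33.05 = 21.67 → 22 kt.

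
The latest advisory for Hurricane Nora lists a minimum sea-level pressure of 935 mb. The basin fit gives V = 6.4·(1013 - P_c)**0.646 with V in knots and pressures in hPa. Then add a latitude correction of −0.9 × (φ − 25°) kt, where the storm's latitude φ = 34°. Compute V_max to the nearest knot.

99 kt

ΔP = 1013 − 935 = 78 mb.
78^0.646 ≈ 16.684.
V ≈ 6.4 × 16.684 ≈ 106.8 kt.
Latitude correction: −0.9 × (34 − 25) = -8.1 kt.
Corrected V ≈ 98.7 kt → 99 kt.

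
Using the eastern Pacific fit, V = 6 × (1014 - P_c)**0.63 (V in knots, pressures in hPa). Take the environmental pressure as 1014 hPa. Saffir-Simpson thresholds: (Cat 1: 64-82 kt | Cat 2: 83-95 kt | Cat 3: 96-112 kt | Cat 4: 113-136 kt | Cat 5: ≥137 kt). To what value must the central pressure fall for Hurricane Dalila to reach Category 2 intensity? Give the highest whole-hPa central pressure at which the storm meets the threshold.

Category 2 begins at V = 83 kt.
Required ΔP = (83/6)^(1/0.63) = 13.833^1.587 ≈ 64.71 hPa.
P_c ≤ 1014 − 64.71 = 949.29, so the highest integer P_c is 949 hPa.

949 hPa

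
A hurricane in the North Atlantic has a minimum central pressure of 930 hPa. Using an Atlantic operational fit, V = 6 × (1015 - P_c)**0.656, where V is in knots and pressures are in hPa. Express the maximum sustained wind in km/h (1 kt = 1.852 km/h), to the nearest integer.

ΔP = 1015 − 930 = 85 hPa.
V ≈ 6 × 85^0.656 = 6 × 18.437 ≈ 110.624 kt.
110.624 × 1.852 ≈ 204.88 km/h → 205 km/h.

205 km/h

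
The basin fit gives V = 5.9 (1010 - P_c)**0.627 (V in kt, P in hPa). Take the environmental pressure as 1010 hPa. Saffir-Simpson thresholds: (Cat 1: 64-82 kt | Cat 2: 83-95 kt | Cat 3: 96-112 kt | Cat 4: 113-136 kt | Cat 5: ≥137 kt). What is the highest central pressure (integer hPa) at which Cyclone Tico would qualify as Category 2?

Category 2 begins at V = 83 kt.
Required ΔP = (83/5.9)^(1/0.627) = 14.068^1.595 ≈ 67.81 hPa.
P_c ≤ 1010 − 67.81 = 942.19, so the highest integer P_c is 942 hPa.

942 hPa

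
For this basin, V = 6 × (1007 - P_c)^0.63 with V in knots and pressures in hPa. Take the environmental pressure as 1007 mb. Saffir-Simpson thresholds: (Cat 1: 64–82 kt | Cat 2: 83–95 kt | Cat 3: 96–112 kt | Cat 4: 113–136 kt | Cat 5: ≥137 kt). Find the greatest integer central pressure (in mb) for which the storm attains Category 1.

Category 1 begins at V = 64 kt.
Required ΔP = (64/6)^(1/0.63) = 10.667^1.587 ≈ 42.83 mb.
P_c ≤ 1007 − 42.83 = 964.17, so the highest integer P_c is 964 mb.

964 mb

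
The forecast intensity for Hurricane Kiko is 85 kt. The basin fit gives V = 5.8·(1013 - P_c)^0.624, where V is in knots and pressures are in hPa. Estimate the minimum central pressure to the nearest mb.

939 mb

ΔP = (V / 5.8)^(1/0.624) = (85/5.8)^1.603.
85/5.8 = 14.655; 14.655^1.603 ≈ 73.89 mb.
P_c = 1013 − 73.89 = 939.11 ≈ 939 mb.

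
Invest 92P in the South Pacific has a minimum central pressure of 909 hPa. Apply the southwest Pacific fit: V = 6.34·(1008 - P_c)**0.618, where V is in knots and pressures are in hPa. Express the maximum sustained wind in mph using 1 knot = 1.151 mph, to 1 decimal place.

124.9 mph

ΔP = 1008 − 909 = 99 hPa.
V ≈ 6.34 × 99^0.618 = 6.34 × 17.112 ≈ 108.491 kt.
108.491 × 1.151 ≈ 124.87 mph → 124.9 mph.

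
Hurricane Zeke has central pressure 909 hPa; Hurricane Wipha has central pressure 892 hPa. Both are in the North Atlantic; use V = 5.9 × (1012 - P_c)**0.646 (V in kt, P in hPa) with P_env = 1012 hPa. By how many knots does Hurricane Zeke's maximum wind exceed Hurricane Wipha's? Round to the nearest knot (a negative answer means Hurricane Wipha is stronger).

Hurricane Zeke: ΔP = 103; V ≈ 5.9 × 103^0.646 ≈ 117.80 kt.
Hurricane Wipha: ΔP = 120; V ≈ 5.9 × 120^0.646 ≈ 130.02 kt.
Difference ≈ 117.80 − 130.02 = -12.22 → -12 kt.

-12 kt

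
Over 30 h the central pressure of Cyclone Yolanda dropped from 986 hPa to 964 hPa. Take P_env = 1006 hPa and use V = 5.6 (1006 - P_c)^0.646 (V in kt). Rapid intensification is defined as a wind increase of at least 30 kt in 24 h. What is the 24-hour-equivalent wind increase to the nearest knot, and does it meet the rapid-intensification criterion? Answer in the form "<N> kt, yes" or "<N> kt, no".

V₁: ΔP = 20, V ≈ 5.6 × 20^0.646 ≈ 38.78 kt.
V₂: ΔP = 42, V ≈ 5.6 × 42^0.646 ≈ 62.63 kt.
ΔV over 30 h = 23.85 kt → 24 h equivalent = 23.85 × 24/30 ≈ 19.08 kt.
19 kt < 30 kt ⇒ not rapid intensification.

19 kt, no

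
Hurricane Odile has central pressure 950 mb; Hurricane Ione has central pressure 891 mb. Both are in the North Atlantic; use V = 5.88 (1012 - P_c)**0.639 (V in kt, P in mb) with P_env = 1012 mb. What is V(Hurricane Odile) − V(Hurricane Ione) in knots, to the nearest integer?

-44 kt

Hurricane Odile: ΔP = 62; V ≈ 5.88 × 62^0.639 ≈ 82.17 kt.
Hurricane Ione: ΔP = 121; V ≈ 5.88 × 121^0.639 ≈ 125.97 kt.
Difference ≈ 82.17 − 125.97 = -43.80 → -44 kt.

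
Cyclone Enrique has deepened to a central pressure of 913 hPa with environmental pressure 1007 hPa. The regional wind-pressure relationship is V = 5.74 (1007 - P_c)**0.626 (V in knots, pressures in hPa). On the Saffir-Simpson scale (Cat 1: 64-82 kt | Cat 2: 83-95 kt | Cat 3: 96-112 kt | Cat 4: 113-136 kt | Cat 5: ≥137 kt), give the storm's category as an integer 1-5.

3

ΔP = 1007 − 913 = 94 hPa.
V ≈ 5.74 × 94^0.626 = 5.74 × 17.19 ≈ 99 kt.
99 kt falls in the Category 3 band.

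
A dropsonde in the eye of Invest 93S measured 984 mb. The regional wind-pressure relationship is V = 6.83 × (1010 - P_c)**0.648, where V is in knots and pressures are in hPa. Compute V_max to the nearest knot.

56 kt

ΔP = 1010 − 984 = 26 mb.
26^0.648 ≈ 8.259.
V ≈ 6.83 × 8.259 ≈ 56.4 kt.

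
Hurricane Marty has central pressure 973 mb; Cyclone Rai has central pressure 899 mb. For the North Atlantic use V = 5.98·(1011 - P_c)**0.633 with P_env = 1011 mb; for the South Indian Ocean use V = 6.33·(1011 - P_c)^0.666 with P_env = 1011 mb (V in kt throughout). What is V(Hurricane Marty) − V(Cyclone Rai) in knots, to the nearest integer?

Hurricane Marty: ΔP = 38; V ≈ 5.98 × 38^0.633 ≈ 59.80 kt.
Cyclone Rai: ΔP = 112; V ≈ 6.33 × 112^0.666 ≈ 146.62 kt.
Difference ≈ 59.80 − 146.62 = -86.82 → -87 kt.

-87 kt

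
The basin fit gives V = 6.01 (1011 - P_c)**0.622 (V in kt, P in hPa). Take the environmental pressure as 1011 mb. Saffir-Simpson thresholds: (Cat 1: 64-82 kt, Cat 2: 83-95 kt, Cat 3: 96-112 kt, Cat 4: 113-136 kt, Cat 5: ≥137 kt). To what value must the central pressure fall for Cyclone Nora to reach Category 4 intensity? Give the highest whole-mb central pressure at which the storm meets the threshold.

Category 4 begins at V = 113 kt.
Required ΔP = (113/6.01)^(1/0.622) = 18.802^1.608 ≈ 111.83 mb.
P_c ≤ 1011 − 111.83 = 899.17, so the highest integer P_c is 899 mb.

899 mb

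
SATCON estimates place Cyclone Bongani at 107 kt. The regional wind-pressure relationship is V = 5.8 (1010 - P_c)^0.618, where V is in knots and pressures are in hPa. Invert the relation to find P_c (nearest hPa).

898 hPa

ΔP = (V / 5.8)^(1/0.618) = (107/5.8)^1.618.
107/5.8 = 18.448; 18.448^1.618 ≈ 111.81 hPa.
P_c = 1010 − 111.81 = 898.19 ≈ 898 hPa.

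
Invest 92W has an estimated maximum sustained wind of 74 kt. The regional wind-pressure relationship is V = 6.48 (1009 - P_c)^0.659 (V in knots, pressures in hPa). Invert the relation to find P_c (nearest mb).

969 mb

ΔP = (V / 6.48)^(1/0.659) = (74/6.48)^1.517.
74/6.48 = 11.420; 11.420^1.517 ≈ 40.27 mb.
P_c = 1009 − 40.27 = 968.73 ≈ 969 mb.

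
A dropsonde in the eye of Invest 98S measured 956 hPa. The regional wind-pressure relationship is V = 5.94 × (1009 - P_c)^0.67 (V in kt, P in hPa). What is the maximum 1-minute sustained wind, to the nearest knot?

ΔP = 1009 − 956 = 53 hPa.
53^0.67 ≈ 14.298.
V ≈ 5.94 × 14.298 ≈ 84.9 kt.

85 kt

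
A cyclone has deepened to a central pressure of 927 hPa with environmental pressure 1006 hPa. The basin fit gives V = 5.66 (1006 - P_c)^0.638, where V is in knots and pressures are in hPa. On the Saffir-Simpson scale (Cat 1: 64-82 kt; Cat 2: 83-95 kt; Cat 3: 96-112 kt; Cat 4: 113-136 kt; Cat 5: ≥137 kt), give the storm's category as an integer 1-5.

ΔP = 1006 − 927 = 79 hPa.
V ≈ 5.66 × 79^0.638 = 5.66 × 16.24 ≈ 92 kt.
92 kt falls in the Category 2 band.

2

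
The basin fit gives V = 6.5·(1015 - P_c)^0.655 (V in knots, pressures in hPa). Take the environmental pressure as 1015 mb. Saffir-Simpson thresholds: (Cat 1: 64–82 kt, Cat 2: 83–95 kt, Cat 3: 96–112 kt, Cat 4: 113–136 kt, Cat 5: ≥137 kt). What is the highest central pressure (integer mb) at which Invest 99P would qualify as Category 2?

Category 2 begins at V = 83 kt.
Required ΔP = (83/6.5)^(1/0.655) = 12.769^1.527 ≈ 48.84 mb.
P_c ≤ 1015 − 48.84 = 966.16, so the highest integer P_c is 966 mb.

966 mb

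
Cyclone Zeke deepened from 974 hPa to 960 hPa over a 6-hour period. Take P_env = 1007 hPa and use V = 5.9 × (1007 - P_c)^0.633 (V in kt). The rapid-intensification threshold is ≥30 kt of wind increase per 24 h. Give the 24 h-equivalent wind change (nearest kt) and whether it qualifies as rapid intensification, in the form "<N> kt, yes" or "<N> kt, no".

54 kt, yes

V₁: ΔP = 33, V ≈ 5.9 × 33^0.633 ≈ 53.96 kt.
V₂: ΔP = 47, V ≈ 5.9 × 47^0.633 ≈ 67.50 kt.
ΔV over 6 h = 13.54 kt → 24 h equivalent = 13.54 × 24/6 ≈ 54.16 kt.
54 kt ≥ 30 kt ⇒ rapid intensification.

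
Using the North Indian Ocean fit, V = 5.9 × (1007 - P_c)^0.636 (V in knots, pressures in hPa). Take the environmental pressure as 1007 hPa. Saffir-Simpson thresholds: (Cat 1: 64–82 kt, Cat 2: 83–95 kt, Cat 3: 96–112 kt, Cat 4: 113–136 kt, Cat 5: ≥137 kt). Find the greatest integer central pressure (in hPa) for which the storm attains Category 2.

Category 2 begins at V = 83 kt.
Required ΔP = (83/5.9)^(1/0.636) = 14.068^1.572 ≈ 63.88 hPa.
P_c ≤ 1007 − 63.88 = 943.12, so the highest integer P_c is 943 hPa.

943 hPa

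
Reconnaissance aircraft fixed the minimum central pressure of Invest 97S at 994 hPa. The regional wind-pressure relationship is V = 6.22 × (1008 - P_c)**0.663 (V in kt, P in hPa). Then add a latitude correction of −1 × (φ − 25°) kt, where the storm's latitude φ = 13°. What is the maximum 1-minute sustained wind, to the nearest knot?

ΔP = 1008 − 994 = 14 hPa.
14^0.663 ≈ 5.753.
V ≈ 6.22 × 5.753 ≈ 35.8 kt.
Latitude correction: −1 × (13 − 25) = 12 kt.
Corrected V ≈ 47.8 kt → 48 kt.

48 kt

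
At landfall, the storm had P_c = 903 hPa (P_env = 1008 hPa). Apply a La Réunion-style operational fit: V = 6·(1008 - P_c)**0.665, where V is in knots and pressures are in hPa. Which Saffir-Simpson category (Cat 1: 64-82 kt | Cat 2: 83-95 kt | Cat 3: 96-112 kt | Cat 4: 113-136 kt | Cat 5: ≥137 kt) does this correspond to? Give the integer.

ΔP = 1008 − 903 = 105 hPa.
V ≈ 6 × 105^0.665 = 6 × 22.08 ≈ 133 kt.
133 kt falls in the Category 4 band.

4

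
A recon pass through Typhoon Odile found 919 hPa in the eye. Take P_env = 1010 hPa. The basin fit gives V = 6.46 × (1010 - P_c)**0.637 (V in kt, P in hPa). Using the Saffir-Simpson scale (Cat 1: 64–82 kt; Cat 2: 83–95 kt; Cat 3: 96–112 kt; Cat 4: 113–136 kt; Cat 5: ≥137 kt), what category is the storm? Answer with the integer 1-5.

ΔP = 1010 − 919 = 91 hPa.
V ≈ 6.46 × 91^0.637 = 6.46 × 17.70 ≈ 114 kt.
114 kt falls in the Category 4 band.

4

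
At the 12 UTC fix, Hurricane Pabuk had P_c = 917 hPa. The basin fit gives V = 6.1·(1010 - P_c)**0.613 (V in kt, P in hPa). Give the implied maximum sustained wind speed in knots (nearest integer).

98 kt

ΔP = 1010 − 917 = 93 hPa.
93^0.613 ≈ 16.095.
V ≈ 6.1 × 16.095 ≈ 98.2 kt.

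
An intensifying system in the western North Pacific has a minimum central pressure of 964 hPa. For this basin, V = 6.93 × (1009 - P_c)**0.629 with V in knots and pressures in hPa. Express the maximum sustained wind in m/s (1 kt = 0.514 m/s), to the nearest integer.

39 m/s

ΔP = 1009 − 964 = 45 hPa.
V ≈ 6.93 × 45^0.629 = 6.93 × 10.962 ≈ 75.963 kt.
75.963 × 0.514 ≈ 39.05 m/s → 39 m/s.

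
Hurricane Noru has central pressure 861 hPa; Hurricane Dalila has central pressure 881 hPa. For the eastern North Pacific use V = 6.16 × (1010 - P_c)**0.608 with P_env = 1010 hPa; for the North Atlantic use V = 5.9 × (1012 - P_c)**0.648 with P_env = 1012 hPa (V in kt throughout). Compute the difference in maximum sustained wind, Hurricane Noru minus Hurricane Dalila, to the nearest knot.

Hurricane Noru: ΔP = 149; V ≈ 6.16 × 149^0.608 ≈ 129.09 kt.
Hurricane Dalila: ΔP = 131; V ≈ 5.9 × 131^0.648 ≈ 138.95 kt.
Difference ≈ 129.09 − 138.95 = -9.86 → -10 kt.

-10 kt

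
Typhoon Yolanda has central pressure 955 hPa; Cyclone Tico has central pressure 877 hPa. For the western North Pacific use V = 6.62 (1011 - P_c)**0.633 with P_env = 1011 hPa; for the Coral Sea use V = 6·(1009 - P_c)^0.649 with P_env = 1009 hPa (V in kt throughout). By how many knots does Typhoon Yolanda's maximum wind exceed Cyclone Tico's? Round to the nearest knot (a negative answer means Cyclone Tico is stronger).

-58 kt

Typhoon Yolanda: ΔP = 56; V ≈ 6.62 × 56^0.633 ≈ 84.62 kt.
Cyclone Tico: ΔP = 132; V ≈ 6 × 132^0.649 ≈ 142.69 kt.
Difference ≈ 84.62 − 142.69 = -58.07 → -58 kt.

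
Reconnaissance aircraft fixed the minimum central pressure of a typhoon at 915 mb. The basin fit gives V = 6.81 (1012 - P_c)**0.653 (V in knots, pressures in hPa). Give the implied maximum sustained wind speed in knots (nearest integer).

135 kt

ΔP = 1012 − 915 = 97 mb.
97^0.653 ≈ 19.832.
V ≈ 6.81 × 19.832 ≈ 135.1 kt.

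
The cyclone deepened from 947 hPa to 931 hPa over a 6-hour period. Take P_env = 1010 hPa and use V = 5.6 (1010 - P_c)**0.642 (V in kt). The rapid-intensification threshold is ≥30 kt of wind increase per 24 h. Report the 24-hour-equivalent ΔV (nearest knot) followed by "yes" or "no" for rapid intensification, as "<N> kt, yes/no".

50 kt, yes

V₁: ΔP = 63, V ≈ 5.6 × 63^0.642 ≈ 80.05 kt.
V₂: ΔP = 79, V ≈ 5.6 × 79^0.642 ≈ 92.57 kt.
ΔV over 6 h = 12.52 kt → 24 h equivalent = 12.52 × 24/6 ≈ 50.08 kt.
50 kt ≥ 30 kt ⇒ rapid intensification.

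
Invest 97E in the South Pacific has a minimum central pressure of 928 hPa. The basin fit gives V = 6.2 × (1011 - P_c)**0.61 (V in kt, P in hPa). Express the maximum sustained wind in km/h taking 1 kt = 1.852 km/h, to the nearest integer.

ΔP = 1011 − 928 = 83 hPa.
V ≈ 6.2 × 83^0.61 = 6.2 × 14.813 ≈ 91.839 kt.
91.839 × 1.852 ≈ 170.09 km/h → 170 km/h.

170 km/h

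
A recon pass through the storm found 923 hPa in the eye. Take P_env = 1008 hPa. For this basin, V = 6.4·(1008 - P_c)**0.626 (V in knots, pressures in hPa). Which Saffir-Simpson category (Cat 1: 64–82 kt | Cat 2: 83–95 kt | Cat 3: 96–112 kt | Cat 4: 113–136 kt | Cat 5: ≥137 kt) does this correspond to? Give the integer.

3

ΔP = 1008 − 923 = 85 hPa.
V ≈ 6.4 × 85^0.626 = 6.4 × 16.14 ≈ 103 kt.
103 kt falls in the Category 3 band.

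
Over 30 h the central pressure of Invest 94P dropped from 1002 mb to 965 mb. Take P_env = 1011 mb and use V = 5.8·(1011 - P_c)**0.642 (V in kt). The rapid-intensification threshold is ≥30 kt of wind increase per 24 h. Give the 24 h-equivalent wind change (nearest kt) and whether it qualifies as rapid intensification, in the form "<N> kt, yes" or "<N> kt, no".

35 kt, yes

V₁: ΔP = 9, V ≈ 5.8 × 9^0.642 ≈ 23.77 kt.
V₂: ΔP = 46, V ≈ 5.8 × 46^0.642 ≈ 67.75 kt.
ΔV over 30 h = 43.98 kt → 24 h equivalent = 43.98 × 24/30 ≈ 35.18 kt.
35 kt ≥ 30 kt ⇒ rapid intensification.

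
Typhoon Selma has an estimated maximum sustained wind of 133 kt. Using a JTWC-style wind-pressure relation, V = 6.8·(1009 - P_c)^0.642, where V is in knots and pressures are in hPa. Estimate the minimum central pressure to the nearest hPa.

ΔP = (V / 6.8)^(1/0.642) = (133/6.8)^1.558.
133/6.8 = 19.559; 19.559^1.558 ≈ 102.67 hPa.
P_c = 1009 − 102.67 = 906.33 ≈ 906 hPa.

906 hPa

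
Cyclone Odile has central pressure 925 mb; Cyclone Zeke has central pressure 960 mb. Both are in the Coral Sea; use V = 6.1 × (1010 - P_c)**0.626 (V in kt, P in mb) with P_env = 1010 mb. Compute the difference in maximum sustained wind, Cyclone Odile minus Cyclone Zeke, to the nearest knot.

Cyclone Odile: ΔP = 85; V ≈ 6.1 × 85^0.626 ≈ 98.43 kt.
Cyclone Zeke: ΔP = 50; V ≈ 6.1 × 50^0.626 ≈ 70.61 kt.
Difference ≈ 98.43 − 70.61 = 27.82 → 28 kt.

28 kt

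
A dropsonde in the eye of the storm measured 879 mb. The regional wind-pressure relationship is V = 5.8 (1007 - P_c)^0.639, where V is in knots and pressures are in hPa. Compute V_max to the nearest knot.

129 kt

ΔP = 1007 − 879 = 128 mb.
128^0.639 ≈ 22.208.
V ≈ 5.8 × 22.208 ≈ 128.8 kt.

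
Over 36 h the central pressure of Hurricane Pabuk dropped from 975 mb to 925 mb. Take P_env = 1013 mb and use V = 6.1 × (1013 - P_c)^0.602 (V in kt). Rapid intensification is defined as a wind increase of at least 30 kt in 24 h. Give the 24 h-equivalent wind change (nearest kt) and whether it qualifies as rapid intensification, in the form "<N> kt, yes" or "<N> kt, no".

V₁: ΔP = 38, V ≈ 6.1 × 38^0.602 ≈ 54.50 kt.
V₂: ΔP = 88, V ≈ 6.1 × 88^0.602 ≈ 90.35 kt.
ΔV over 36 h = 35.85 kt → 24 h equivalent = 35.85 × 24/36 ≈ 23.90 kt.
24 kt < 30 kt ⇒ not rapid intensification.

24 kt, no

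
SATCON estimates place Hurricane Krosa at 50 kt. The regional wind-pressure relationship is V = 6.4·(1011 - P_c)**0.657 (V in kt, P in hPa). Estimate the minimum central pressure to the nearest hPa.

ΔP = (V / 6.4)^(1/0.657) = (50/6.4)^1.522.
50/6.4 = 7.812; 7.812^1.522 ≈ 22.85 hPa.
P_c = 1011 − 22.85 = 988.15 ≈ 988 hPa.

988 hPa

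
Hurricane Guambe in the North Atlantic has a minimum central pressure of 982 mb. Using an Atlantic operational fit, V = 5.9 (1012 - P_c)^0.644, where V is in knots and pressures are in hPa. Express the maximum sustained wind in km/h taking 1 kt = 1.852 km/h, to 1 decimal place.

ΔP = 1012 − 982 = 30 mb.
V ≈ 5.9 × 30^0.644 = 5.9 × 8.939 ≈ 52.737 kt.
52.737 × 1.852 ≈ 97.67 km/h → 97.7 km/h.

97.7 km/h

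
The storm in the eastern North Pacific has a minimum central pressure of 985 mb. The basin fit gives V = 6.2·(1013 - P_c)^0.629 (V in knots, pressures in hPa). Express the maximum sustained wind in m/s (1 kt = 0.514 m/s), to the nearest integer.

ΔP = 1013 − 985 = 28 mb.
V ≈ 6.2 × 28^0.629 = 6.2 × 8.133 ≈ 50.426 kt.
50.426 × 0.514 ≈ 25.92 m/s → 26 m/s.

26 m/s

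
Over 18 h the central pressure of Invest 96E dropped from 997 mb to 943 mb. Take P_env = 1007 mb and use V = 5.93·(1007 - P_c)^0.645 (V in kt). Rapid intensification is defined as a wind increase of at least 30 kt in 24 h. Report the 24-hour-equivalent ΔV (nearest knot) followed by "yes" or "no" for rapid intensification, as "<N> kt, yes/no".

81 kt, yes

V₁: ΔP = 10, V ≈ 5.93 × 10^0.645 ≈ 26.19 kt.
V₂: ΔP = 64, V ≈ 5.93 × 64^0.645 ≈ 86.70 kt.
ΔV over 18 h = 60.51 kt → 24 h equivalent = 60.51 × 24/18 ≈ 80.68 kt.
81 kt ≥ 30 kt ⇒ rapid intensification.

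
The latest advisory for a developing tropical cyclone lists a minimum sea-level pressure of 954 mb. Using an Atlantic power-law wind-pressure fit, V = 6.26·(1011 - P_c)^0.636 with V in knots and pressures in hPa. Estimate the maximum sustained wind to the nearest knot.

82 kt

ΔP = 1011 − 954 = 57 mb.
57^0.636 ≈ 13.084.
V ≈ 6.26 × 13.084 ≈ 81.9 kt.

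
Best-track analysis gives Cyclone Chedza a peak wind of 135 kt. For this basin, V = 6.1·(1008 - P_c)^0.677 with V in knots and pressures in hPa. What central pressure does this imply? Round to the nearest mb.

ΔP = (V / 6.1)^(1/0.677) = (135/6.1)^1.477.
135/6.1 = 22.131; 22.131^1.477 ≈ 96.99 mb.
P_c = 1008 − 96.99 = 911.01 ≈ 911 mb.

911 mb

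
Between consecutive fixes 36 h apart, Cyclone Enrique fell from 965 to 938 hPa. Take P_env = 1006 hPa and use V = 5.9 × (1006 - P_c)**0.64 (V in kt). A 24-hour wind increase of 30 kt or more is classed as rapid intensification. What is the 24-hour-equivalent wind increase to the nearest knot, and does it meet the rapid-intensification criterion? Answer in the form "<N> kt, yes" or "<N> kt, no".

16 kt, no

V₁: ΔP = 41, V ≈ 5.9 × 41^0.64 ≈ 63.54 kt.
V₂: ΔP = 68, V ≈ 5.9 × 68^0.64 ≈ 87.83 kt.
ΔV over 36 h = 24.29 kt → 24 h equivalent = 24.29 × 24/36 ≈ 16.19 kt.
16 kt < 30 kt ⇒ not rapid intensification.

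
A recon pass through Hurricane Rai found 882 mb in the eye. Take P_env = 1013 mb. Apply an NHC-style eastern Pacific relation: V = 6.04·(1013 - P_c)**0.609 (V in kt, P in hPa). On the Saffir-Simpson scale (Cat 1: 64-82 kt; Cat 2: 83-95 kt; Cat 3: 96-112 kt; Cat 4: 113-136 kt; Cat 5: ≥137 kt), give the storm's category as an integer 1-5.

4

ΔP = 1013 − 882 = 131 mb.
V ≈ 6.04 × 131^0.609 = 6.04 × 19.47 ≈ 118 kt.
118 kt falls in the Category 4 band.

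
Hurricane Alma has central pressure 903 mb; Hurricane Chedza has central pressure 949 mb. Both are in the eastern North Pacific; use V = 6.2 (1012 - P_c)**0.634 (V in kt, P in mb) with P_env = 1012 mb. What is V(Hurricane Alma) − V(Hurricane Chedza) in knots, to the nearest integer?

Hurricane Alma: ΔP = 109; V ≈ 6.2 × 109^0.634 ≈ 121.37 kt.
Hurricane Chedza: ΔP = 63; V ≈ 6.2 × 63^0.634 ≈ 85.74 kt.
Difference ≈ 121.37 − 85.74 = 35.63 → 36 kt.

36 kt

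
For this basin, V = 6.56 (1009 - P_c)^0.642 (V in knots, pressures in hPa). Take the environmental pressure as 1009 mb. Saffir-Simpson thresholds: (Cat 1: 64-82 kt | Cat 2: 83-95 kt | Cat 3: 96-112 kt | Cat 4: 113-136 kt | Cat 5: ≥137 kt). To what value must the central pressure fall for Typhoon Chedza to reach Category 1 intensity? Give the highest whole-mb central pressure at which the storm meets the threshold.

Category 1 begins at V = 64 kt.
Required ΔP = (64/6.56)^(1/0.642) = 9.756^1.558 ≈ 34.75 mb.
P_c ≤ 1009 − 34.75 = 974.25, so the highest integer P_c is 974 mb.

974 mb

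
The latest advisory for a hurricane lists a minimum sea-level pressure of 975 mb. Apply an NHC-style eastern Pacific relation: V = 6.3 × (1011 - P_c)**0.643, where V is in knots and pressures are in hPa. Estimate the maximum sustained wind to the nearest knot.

63 kt

ΔP = 1011 − 975 = 36 mb.
36^0.643 ≈ 10.016.
V ≈ 6.3 × 10.016 ≈ 63.1 kt.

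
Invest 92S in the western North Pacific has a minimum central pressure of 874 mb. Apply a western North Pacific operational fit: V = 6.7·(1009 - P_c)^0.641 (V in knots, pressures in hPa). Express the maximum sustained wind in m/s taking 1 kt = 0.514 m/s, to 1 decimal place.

79.9 m/s

ΔP = 1009 − 874 = 135 mb.
V ≈ 6.7 × 135^0.641 = 6.7 × 23.203 ≈ 155.460 kt.
155.460 × 0.514 ≈ 79.91 m/s → 79.9 m/s.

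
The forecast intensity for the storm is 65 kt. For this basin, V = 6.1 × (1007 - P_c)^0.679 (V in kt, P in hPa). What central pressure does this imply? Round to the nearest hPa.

ΔP = (V / 6.1)^(1/0.679) = (65/6.1)^1.473.
65/6.1 = 10.656; 10.656^1.473 ≈ 32.61 hPa.
P_c = 1007 − 32.61 = 974.39 ≈ 974 hPa.

974 hPa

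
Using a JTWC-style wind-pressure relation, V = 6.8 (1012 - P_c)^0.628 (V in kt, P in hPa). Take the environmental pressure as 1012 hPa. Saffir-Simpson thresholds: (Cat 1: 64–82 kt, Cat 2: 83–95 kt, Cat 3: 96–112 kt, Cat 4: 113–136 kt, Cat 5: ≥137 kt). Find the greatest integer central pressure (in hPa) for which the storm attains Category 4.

Category 4 begins at V = 113 kt.
Required ΔP = (113/6.8)^(1/0.628) = 16.618^1.592 ≈ 87.82 hPa.
P_c ≤ 1012 − 87.82 = 924.18, so the highest integer P_c is 924 hPa.

924 hPa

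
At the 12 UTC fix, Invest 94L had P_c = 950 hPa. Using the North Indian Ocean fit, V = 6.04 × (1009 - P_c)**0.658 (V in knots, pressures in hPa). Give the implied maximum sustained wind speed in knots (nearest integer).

88 kt

ΔP = 1009 − 950 = 59 hPa.
59^0.658 ≈ 14.629.
V ≈ 6.04 × 14.629 ≈ 88.4 kt.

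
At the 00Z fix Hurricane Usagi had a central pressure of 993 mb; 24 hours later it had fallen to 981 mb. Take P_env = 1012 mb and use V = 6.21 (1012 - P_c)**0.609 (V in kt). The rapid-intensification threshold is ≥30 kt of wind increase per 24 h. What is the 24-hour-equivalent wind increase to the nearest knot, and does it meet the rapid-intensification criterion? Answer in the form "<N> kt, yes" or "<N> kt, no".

V₁: ΔP = 19, V ≈ 6.21 × 19^0.609 ≈ 37.31 kt.
V₂: ΔP = 31, V ≈ 6.21 × 31^0.609 ≈ 50.27 kt.
ΔV over 24 h = 12.96 kt → 24 h equivalent = 12.96 × 24/24 ≈ 12.96 kt.
13 kt < 30 kt ⇒ not rapid intensification.

13 kt, no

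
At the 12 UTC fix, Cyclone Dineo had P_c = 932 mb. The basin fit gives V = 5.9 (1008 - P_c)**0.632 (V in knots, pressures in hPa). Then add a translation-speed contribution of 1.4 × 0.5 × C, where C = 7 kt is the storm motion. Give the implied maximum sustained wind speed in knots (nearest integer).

ΔP = 1008 − 932 = 76 mb.
76^0.632 ≈ 15.441.
V ≈ 5.9 × 15.441 ≈ 91.1 kt.
Translation term: 1.4 × 0.5 × 7 = 4.9 kt.
Corrected V ≈ 96 kt → 96 kt.

96 kt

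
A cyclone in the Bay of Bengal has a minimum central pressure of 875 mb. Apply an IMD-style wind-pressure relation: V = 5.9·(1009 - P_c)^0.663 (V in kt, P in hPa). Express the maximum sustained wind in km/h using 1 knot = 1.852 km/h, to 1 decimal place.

ΔP = 1009 − 875 = 134 mb.
V ≈ 5.9 × 134^0.663 = 5.9 × 25.720 ≈ 151.748 kt.
151.748 × 1.852 ≈ 281.04 km/h → 281.0 km/h.

281.0 km/h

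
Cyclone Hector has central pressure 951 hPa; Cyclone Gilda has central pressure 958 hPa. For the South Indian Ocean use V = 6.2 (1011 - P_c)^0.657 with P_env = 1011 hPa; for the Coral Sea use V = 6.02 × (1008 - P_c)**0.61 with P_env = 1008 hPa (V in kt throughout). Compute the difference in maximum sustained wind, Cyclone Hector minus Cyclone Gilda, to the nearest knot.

26 kt

Cyclone Hector: ΔP = 60; V ≈ 6.2 × 60^0.657 ≈ 91.33 kt.
Cyclone Gilda: ΔP = 50; V ≈ 6.02 × 50^0.61 ≈ 65.46 kt.
Difference ≈ 91.33 − 65.46 = 25.87 → 26 kt.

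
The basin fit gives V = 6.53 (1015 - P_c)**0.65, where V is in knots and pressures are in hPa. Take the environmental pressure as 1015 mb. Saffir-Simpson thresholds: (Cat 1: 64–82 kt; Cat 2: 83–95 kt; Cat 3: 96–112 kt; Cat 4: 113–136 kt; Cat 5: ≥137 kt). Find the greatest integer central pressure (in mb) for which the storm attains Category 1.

981 mb

Category 1 begins at V = 64 kt.
Required ΔP = (64/6.53)^(1/0.65) = 9.801^1.538 ≈ 33.50 mb.
P_c ≤ 1015 − 33.50 = 981.50, so the highest integer P_c is 981 mb.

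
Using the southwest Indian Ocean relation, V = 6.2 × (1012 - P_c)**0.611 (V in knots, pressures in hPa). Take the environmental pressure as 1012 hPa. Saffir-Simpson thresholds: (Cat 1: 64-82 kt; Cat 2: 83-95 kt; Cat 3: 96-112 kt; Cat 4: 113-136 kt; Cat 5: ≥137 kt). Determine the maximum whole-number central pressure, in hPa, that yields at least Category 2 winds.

Category 2 begins at V = 83 kt.
Required ΔP = (83/6.2)^(1/0.611) = 13.387^1.637 ≈ 69.82 hPa.
P_c ≤ 1012 − 69.82 = 942.18, so the highest integer P_c is 942 hPa.

942 hPa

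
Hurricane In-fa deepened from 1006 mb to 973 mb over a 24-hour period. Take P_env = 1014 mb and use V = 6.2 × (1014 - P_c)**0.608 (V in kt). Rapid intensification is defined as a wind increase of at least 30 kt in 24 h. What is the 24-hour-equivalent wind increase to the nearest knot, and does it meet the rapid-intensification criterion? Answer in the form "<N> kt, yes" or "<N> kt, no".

V₁: ΔP = 8, V ≈ 6.2 × 8^0.608 ≈ 21.95 kt.
V₂: ΔP = 41, V ≈ 6.2 × 41^0.608 ≈ 59.29 kt.
ΔV over 24 h = 37.34 kt → 24 h equivalent = 37.34 × 24/24 ≈ 37.34 kt.
37 kt ≥ 30 kt ⇒ rapid intensification.

37 kt, yes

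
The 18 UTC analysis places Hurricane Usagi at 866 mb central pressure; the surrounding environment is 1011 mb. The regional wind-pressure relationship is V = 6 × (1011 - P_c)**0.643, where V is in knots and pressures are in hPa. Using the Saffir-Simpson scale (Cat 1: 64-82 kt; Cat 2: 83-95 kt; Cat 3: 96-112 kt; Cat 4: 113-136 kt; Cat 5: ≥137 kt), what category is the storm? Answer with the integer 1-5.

5

ΔP = 1011 − 866 = 145 mb.
V ≈ 6 × 145^0.643 = 6 × 24.53 ≈ 147 kt.
147 kt falls in the Category 5 band.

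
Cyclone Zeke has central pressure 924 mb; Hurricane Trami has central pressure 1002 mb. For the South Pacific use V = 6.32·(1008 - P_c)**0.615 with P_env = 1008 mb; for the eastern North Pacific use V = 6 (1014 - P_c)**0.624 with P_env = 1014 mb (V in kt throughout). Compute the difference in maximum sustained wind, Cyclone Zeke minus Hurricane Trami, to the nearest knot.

68 kt

Cyclone Zeke: ΔP = 84; V ≈ 6.32 × 84^0.615 ≈ 96.42 kt.
Hurricane Trami: ΔP = 12; V ≈ 6 × 12^0.624 ≈ 28.29 kt.
Difference ≈ 96.42 − 28.29 = 68.13 → 68 kt.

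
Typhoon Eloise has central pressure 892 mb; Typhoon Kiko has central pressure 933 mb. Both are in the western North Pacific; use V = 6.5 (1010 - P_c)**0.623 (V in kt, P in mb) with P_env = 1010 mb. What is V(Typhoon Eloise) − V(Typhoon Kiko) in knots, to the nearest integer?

30 kt

Typhoon Eloise: ΔP = 118; V ≈ 6.5 × 118^0.623 ≈ 126.97 kt.
Typhoon Kiko: ΔP = 77; V ≈ 6.5 × 77^0.623 ≈ 97.32 kt.
Difference ≈ 126.97 − 97.32 = 29.65 → 30 kt.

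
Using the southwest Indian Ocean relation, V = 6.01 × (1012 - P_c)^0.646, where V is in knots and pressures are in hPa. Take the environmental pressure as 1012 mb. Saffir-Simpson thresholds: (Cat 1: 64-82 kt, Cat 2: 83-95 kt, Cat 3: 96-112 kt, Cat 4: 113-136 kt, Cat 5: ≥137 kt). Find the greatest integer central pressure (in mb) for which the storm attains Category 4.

Category 4 begins at V = 113 kt.
Required ΔP = (113/6.01)^(1/0.646) = 18.802^1.548 ≈ 93.85 mb.
P_c ≤ 1012 − 93.85 = 918.15, so the highest integer P_c is 918 mb.

918 mb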